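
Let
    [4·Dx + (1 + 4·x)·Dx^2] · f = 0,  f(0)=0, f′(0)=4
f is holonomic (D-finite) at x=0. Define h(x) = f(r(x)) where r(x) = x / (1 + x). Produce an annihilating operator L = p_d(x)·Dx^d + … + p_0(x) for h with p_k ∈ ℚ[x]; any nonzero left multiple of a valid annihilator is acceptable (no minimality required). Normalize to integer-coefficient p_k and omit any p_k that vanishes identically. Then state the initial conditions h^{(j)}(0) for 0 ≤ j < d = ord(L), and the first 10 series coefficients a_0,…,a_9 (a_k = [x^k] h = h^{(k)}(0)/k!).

f: a_k = 0, 4, -8, 64/3, -64, 1024/5, -2048/3, 16384/7, -8192, 262144/9, …
L₀ from L_f via x↦r, Dx↦r'^{-1}Dx.
L = (6 + 10·x)·Dx + (1 + 6·x + 5·x^2)·Dx^2  (order 2).
h: a_k = 0, 4, -12, 124/3, -156, 3124/5, -2604, 78124/7, -48828, 1953124/9, …
ICs: h(0) = 0, h′(0) = 4.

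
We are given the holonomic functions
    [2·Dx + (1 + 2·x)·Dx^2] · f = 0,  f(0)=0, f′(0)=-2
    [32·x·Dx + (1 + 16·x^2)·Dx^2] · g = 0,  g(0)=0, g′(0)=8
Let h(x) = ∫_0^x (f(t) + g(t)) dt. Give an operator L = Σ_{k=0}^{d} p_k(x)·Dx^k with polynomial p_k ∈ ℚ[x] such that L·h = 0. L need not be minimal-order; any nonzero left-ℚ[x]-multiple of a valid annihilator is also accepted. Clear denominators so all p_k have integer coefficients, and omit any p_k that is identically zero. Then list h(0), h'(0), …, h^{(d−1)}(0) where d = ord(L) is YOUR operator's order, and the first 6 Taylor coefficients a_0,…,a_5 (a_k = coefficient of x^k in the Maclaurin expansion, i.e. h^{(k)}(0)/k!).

f: a_k = 0, -2, 2, -8/3, 4, -32/5, …
g: a_k = 0, 8, 0, -128/3, 0, 2048/5, …
L₀ := lclm(L_f,L_g); ord L₀ ≤ 2+2.
h=∫₀ˣh₀: take L = L₀·Dx.
L = (-32 - 192·x + 1536·x^2 + 1024·x^3)·Dx^2 + (-20 - 64·x + 576·x^2 + 3072·x^3 + 2048·x^4)·Dx^3 + (-1 + 14·x + 32·x^2 + 256·x^3 + 768·x^4 + 512·x^5)·Dx^4  (order 4).
h: a_k = 0, 0, 3, 2/3, -34/3, 4/5, …
ICs: h(0) = 0, h′(0) = 0, h′′(0) = 6, h′′′(0) = 4.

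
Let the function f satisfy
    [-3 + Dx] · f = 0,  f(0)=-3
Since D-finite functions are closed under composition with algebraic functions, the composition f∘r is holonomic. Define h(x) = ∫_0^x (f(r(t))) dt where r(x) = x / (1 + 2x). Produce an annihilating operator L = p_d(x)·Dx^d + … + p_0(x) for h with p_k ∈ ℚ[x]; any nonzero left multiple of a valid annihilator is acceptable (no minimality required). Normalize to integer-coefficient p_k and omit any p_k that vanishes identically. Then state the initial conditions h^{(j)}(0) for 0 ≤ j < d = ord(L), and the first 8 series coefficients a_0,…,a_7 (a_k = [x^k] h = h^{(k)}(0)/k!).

f: a_k = -3, -9, -27/2, -27/2, -81/8, -243/40, -243/80, -729/560, …
h₀=f(r): pull back L_f along r ⇒ L₀.
h=∫₀ˣh₀: take L = L₀·Dx.
L = -3·Dx + (1 + 4·x + 4·x^2)·Dx^2  (order 2).
h: a_k = 0, -3, -9/2, 3/2, 9/8, -153/40, 519/80, -4743/560, …
ICs: h(0) = 0, h′(0) = -3.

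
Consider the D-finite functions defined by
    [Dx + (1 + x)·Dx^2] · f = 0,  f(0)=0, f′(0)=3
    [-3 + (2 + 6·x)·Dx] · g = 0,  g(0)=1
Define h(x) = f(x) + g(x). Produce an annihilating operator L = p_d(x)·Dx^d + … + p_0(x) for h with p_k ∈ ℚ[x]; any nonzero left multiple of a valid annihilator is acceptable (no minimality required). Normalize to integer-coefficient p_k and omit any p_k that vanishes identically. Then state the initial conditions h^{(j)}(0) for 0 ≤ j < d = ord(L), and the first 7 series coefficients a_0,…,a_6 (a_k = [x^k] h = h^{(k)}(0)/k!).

f: a_k = 0, 3, -3/2, 1, -3/4, 3/5, -1/2, …
g: a_k = 1, 3/2, -9/8, 27/16, -405/128, 1701/256, -15309/1024, …
f+g: L₀ = lclm(L_f,L_g), ord ≤ 2+1.
L = (-15 + 9·x)·Dx + (-19 - 6·x + 45·x^2)·Dx^2 + (-2 - 2·x + 18·x^2 + 18·x^3)·Dx^3  (order 3).
h: a_k = 1, 9/2, -21/8, 43/16, -501/128, 9273/1280, -15821/1024, …
ICs: h(0) = 1, h′(0) = 9/2, h′′(0) = -21/4.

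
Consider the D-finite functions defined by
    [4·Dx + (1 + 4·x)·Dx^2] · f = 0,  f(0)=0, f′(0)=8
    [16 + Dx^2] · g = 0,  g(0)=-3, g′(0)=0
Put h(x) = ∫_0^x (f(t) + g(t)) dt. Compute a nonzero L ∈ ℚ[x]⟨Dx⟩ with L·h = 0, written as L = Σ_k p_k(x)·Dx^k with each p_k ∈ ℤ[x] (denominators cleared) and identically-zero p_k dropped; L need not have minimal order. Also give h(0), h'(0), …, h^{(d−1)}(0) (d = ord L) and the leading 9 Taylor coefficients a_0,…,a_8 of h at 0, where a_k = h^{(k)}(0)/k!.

f: a_k = 0, 8, -16, 128/3, -128, 2048/5, -4096/3, 32768/7, -16384, …
g: a_k = -3, 0, 24, 0, -32, 0, 256/15, 0, -512/105, …
L₀ := lclm(L_f,L_g); ord L₀ ≤ 2+2.
h=∫h₀ ⇒ L = L₀·Dx.
L = (448 + 512·x + 1024·x^2)·Dx^2 + (48 + 320·x + 768·x^2 + 1024·x^3)·Dx^3 + (28 + 32·x + 64·x^2)·Dx^4 + (3 + 20·x + 48·x^2 + 64·x^3)·Dx^5  (order 5).
h: a_k = 0, -3, 4, 8/3, 32/3, -32, 1024/15, -20224/105, 4096/7, …
ICs: h(0) = 0, h′(0) = -3, h′′(0) = 8, h′′′(0) = 16, h′′′′(0) = 256.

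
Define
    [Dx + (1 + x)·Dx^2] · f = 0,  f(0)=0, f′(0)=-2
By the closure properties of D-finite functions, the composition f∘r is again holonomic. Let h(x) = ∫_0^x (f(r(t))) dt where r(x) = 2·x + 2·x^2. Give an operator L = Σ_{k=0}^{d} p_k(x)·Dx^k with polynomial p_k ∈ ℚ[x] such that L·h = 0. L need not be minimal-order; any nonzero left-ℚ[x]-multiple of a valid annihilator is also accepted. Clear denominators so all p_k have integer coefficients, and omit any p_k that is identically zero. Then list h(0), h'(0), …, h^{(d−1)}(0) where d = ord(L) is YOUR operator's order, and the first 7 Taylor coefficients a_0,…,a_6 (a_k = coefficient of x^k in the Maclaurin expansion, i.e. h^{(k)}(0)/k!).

L = (4·x + 4·x^2)·Dx^2 + (1 + 4·x + 6·x^2 + 4·x^3)·Dx^3  (order 3).
h: a_k = 0, 0, -2, 0, 2/3, -4/5, 8/15, …
ICs: h(0) = 0, h′(0) = 0, h′′(0) = -4.

f: a_k = 0, -2, 1, -2/3, 1/2, -2/5, 1/3, …
h₀=f(r): pull back L_f along r ⇒ L₀.
h=∫₀ˣh₀: take L = L₀·Dx.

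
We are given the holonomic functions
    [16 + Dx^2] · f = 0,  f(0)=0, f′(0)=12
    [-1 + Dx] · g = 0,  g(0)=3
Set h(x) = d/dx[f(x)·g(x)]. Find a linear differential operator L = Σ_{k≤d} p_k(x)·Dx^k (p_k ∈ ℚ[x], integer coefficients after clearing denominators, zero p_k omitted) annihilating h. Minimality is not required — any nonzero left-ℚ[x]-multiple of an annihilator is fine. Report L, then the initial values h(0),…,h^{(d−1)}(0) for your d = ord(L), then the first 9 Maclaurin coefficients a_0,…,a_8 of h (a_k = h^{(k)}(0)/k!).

L = 17 - 2·Dx + Dx^2  (order 2).
h: a_k = 36, 72, -234, -360, 303/2, 1833/5, 727/20, -138, -50999/1120, …
ICs: h(0) = 36, h′(0) = 72.

f: a_k = 0, 12, 0, -32, 0, 128/5, 0, -1024/105, 0, …
g: a_k = 3, 3, 3/2, 1/2, 1/8, 1/40, 1/240, 1/1680, 1/13440, …
f·g: L₀ = L_f ⊗_s L_g, ord ≤ 2·1.
Derive L from L₀ (diff closure).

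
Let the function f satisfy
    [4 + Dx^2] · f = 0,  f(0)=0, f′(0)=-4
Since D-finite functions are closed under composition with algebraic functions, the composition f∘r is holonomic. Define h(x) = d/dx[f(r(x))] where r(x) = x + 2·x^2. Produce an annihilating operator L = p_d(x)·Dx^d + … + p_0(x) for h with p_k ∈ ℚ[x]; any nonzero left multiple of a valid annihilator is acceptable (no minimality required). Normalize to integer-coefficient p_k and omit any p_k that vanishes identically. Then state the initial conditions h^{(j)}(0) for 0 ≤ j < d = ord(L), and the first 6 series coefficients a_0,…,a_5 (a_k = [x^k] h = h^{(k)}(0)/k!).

f: a_k = 0, -4, 0, 8/3, 0, -8/15, …
L₀ from L_f via x↦r, Dx↦r'^{-1}Dx.
Derive L from L₀ (diff closure).
L = (52 + 64·x + 384·x^2 + 1024·x^3 + 1024·x^4) + (-12 - 48·x)·Dx + (1 + 8·x + 16·x^2)·Dx^2  (order 2).
h: a_k = -4, -16, 8, 64, 472/3, 96, …
ICs: h(0) = -4, h′(0) = -16.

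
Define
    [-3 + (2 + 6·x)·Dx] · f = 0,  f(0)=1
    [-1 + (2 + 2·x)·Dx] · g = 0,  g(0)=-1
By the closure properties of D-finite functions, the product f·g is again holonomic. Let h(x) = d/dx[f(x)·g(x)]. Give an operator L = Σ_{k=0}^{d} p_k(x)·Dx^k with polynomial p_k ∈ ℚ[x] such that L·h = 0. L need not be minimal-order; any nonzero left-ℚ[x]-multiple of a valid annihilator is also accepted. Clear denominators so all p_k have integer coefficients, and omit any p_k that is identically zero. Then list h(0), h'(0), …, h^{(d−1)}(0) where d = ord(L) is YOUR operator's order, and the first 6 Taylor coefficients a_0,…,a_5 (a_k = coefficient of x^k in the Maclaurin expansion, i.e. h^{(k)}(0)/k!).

f: a_k = 1, 3/2, -9/8, 27/16, -405/128, 1701/256, …
g: a_k = -1, -1/2, 1/8, -1/16, 5/128, -7/256, …
Product ⇒ symmetric product L₀, ord ≤ 1.
h=h₀': d/dx-closure on L₀ ⇒ L.
L = -1 + (-2 - 11·x - 18·x^2 - 9·x^3)·Dx  (order 1).
h: a_k = -2, 1, -3, 17/2, -95/4, 531/8, …
ICs: h(0) = -2.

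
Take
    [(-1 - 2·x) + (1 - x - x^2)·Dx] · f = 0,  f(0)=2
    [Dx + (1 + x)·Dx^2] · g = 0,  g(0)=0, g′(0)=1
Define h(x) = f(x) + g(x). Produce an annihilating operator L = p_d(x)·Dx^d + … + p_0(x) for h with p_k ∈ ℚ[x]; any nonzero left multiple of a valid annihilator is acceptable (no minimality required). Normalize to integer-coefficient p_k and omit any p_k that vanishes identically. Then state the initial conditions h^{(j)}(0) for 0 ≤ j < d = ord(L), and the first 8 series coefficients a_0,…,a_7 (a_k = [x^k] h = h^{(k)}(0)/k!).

L = (26 + 70·x + 76·x^2 + 36·x^3 + 12·x^4)·Dx + (16 + 84·x + 160·x^2 + 144·x^3 + 74·x^4 + 20·x^5)·Dx^2 + (-5 - 11·x + x^2 + 23·x^3 + 29·x^4 + 17·x^5 + 4·x^6)·Dx^3  (order 3).
h: a_k = 2, 3, 7/2, 19/3, 39/4, 81/5, 155/6, 295/7, …
ICs: h(0) = 2, h′(0) = 3, h′′(0) = 7.

f: a_k = 2, 2, 4, 6, 10, 16, 26, 42, …
g: a_k = 0, 1, -1/2, 1/3, -1/4, 1/5, -1/6, 1/7, …
f+g: L₀ = lclm(L_f,L_g), ord ≤ 1+2.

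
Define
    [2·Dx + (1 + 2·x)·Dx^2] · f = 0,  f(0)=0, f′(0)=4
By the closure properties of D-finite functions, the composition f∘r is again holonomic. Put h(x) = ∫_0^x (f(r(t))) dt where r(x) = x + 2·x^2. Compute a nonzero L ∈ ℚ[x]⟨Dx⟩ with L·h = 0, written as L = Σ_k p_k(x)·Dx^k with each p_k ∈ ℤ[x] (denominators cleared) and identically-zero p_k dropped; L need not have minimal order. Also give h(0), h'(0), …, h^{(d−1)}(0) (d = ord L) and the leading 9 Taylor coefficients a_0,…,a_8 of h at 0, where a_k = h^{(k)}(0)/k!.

f: a_k = 0, 4, -4, 16/3, -8, 64/5, -64/3, 256/7, -64, …
Substitute x→r, Dx→(1/r')Dx; clear ⇒ L₀.
h=∫₀ˣh₀: take L = L₀·Dx.
L = (-2 + 8·x + 16·x^2)·Dx^2 + (1 + 6·x + 12·x^2 + 16·x^3)·Dx^3  (order 3).
h: a_k = 0, 0, 2, 4/3, -8/3, 8/5, 32/15, -128/21, 32/7, …
ICs: h(0) = 0, h′(0) = 0, h′′(0) = 4.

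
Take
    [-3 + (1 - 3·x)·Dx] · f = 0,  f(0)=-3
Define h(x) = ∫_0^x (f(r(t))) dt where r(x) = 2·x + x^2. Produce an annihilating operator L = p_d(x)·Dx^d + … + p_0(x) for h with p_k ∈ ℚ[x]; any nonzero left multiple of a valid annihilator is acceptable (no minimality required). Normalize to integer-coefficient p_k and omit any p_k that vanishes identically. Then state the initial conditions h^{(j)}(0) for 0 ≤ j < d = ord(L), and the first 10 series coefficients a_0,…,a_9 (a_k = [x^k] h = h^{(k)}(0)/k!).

L = (6 + 6·x)·Dx + (-1 + 6·x + 3·x^2)·Dx^2  (order 2).
h: a_k = 0, -3, -9, -39, -189, -4887/5, -5265, -204201/7, -164997, -948051, …
ICs: h(0) = 0, h′(0) = -3.

f: a_k = -3, -9, -27, -81, -243, -729, -2187, -6561, -19683, -59049, …
Change of var in L_f (x↦r) gives L₀.
h=∫h₀ ⇒ L = L₀·Dx.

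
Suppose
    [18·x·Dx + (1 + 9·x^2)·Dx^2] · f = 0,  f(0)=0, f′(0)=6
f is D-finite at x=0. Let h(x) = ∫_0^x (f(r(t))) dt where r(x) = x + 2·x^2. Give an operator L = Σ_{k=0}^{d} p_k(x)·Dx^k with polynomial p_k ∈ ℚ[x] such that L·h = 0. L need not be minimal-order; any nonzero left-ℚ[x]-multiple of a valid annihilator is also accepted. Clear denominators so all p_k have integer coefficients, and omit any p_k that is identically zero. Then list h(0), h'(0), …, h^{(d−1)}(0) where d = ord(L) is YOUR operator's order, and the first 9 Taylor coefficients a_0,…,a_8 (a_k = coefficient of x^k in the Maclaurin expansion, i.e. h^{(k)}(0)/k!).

f: a_k = 0, 6, 0, -18, 0, 486/5, 0, -4374/7, 0, …
Change of var in L_f (x↦r) gives L₀.
h=∫h₀ ⇒ L = L₀·Dx.
L = (-4 + 18·x + 144·x^2 + 432·x^3 + 432·x^4)·Dx^2 + (1 + 4·x + 9·x^2 + 72·x^3 + 180·x^4 + 144·x^5)·Dx^3  (order 3).
h: a_k = 0, 0, 3, 4, -9/2, -108/5, -99/5, 828/7, 11421/28, …
ICs: h(0) = 0, h′(0) = 0, h′′(0) = 6.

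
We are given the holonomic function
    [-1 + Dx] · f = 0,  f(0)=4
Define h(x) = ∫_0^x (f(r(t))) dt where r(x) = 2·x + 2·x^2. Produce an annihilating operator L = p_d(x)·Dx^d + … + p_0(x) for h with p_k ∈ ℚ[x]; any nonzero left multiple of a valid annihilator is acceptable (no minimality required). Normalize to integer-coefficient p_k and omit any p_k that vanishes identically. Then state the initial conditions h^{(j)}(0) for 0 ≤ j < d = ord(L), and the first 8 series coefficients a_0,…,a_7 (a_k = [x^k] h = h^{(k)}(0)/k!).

L = (-2 - 4·x)·Dx + Dx^2  (order 2).
h: a_k = 0, 4, 4, 16/3, 16/3, 16/3, 208/45, 1216/315, …
ICs: h(0) = 0, h′(0) = 4.

f: a_k = 4, 4, 2, 2/3, 1/6, 1/30, 1/180, 1/1260, …
Change of var in L_f (x↦r) gives L₀.
∫: right-multiply L₀ by Dx.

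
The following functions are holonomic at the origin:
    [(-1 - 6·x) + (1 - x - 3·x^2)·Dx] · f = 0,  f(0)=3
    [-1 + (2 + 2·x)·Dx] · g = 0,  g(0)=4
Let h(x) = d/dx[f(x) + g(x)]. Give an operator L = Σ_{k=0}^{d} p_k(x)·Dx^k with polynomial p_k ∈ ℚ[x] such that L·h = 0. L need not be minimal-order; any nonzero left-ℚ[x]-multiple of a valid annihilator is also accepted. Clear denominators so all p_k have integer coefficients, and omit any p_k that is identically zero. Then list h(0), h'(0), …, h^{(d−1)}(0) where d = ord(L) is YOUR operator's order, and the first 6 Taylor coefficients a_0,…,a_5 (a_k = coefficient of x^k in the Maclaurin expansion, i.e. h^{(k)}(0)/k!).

f: a_k = 3, 3, 12, 21, 57, 120, …
g: a_k = 4, 2, -1/2, 1/4, -5/32, 7/64, …
Sum ⇒ L₀ = lclm(L_f,L_g) in ℚ(x)⟨Dx⟩.
Derive L from L₀ (diff closure).
L = (-108 - 690·x - 1260·x^2 - 1620·x^3 - 810·x^4) + (-165 - 1476·x - 3819·x^2 - 6408·x^3 - 6345·x^4 - 2430·x^5)·Dx + (34 + 114·x + 134·x^2 - 378·x^3 - 1422·x^4 - 1530·x^5 - 540·x^6)·Dx^2  (order 2).
h: a_k = 5, 23, 255/4, 1819/8, 38435/64, 223425/128, …
ICs: h(0) = 5, h′(0) = 23.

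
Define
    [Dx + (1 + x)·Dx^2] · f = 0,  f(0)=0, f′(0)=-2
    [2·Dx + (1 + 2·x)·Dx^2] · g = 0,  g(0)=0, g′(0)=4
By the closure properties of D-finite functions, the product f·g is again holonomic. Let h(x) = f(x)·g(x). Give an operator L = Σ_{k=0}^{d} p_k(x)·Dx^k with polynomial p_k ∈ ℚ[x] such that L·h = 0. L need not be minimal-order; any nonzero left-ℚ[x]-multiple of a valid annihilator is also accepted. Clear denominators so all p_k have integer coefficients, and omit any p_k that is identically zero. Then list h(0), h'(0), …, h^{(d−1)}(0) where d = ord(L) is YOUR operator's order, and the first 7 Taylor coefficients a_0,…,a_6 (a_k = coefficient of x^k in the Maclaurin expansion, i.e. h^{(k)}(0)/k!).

f: a_k = 0, -2, 1, -2/3, 1/2, -2/5, 1/3, …
g: a_k = 0, 4, -4, 16/3, -8, 64/5, -64/3, …
Sym-product of L_f,L_g gives L₀ (≤ ord 4).
L = (20 + 48·x + 32·x^2)·Dx + (66 + 268·x + 360·x^2 + 160·x^3)·Dx^2 + (32 + 180·x + 372·x^2 + 336·x^3 + 112·x^4)·Dx^3 + (3 + 22·x + 63·x^2 + 88·x^3 + 60·x^4 + 16·x^5)·Dx^4  (order 4).
h: a_k = 0, 0, -8, 12, -52/3, 26, -1834/45, …
ICs: h(0) = 0, h′(0) = 0, h′′(0) = -16, h′′′(0) = 72.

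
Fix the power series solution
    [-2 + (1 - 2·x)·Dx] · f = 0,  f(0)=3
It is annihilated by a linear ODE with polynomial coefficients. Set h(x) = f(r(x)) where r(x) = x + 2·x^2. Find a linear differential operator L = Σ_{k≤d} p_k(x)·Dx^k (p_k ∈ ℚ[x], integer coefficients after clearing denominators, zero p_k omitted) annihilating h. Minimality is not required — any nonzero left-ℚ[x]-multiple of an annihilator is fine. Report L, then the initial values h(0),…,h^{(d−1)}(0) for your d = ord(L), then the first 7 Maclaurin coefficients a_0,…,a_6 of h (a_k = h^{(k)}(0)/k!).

L = (2 + 8·x) + (-1 + 2·x + 4·x^2)·Dx  (order 1).
h: a_k = 3, 6, 24, 72, 240, 768, 2496, …
ICs: h(0) = 3.

f: a_k = 3, 6, 12, 24, 48, 96, 192, …
h₀=f(r): pull back L_f along r ⇒ L₀.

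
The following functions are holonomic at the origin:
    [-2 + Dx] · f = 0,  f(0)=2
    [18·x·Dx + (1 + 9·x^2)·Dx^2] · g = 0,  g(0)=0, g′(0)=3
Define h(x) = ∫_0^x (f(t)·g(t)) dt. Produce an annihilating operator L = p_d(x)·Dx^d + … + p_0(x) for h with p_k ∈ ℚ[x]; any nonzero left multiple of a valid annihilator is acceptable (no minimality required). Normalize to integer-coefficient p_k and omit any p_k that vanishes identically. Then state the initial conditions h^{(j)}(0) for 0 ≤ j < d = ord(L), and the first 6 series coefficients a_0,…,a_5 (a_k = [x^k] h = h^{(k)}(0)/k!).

f: a_k = 2, 4, 4, 8/3, 4/3, 8/15, …
g: a_k = 0, 3, 0, -9, 0, 243/5, …
L₀ := L_f ⊗_s L_g (sym. prod.), ord ≤ 2.
Integrate: L := L₀·Dx.
L = (4 - 36·x + 36·x^2)·Dx + (-4 + 18·x - 36·x^2)·Dx^2 + (1 + 9·x^2)·Dx^3  (order 3).
h: a_k = 0, 0, 3, 4, -3/2, -28/5, …
ICs: h(0) = 0, h′(0) = 0, h′′(0) = 6.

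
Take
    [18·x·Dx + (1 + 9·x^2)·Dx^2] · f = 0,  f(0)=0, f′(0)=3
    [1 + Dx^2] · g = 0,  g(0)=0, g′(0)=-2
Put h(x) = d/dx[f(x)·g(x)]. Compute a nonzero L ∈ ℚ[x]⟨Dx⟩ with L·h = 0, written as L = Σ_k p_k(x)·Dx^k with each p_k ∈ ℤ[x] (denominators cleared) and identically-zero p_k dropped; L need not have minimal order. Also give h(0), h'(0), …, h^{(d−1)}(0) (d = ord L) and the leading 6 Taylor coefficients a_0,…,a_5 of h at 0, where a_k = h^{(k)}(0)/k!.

f: a_k = 0, 3, 0, -9, 0, 243/5, …
g: a_k = 0, -2, 0, 1/3, 0, -1/60, …
h₀=f·g: eliminate ⇒ L₀, order ≤ 2·2.
h₀' ⇒ L via d/dx closure of L₀.
L = (38998 + 738774·x^2 + 15162957·x^4 + 3032640·x^6 - 78732·x^8 - 1771470·x^10 + 531441·x^12) + (20772·x + 1033884·x^3 + 7902360·x^5 + 2624400·x^7 + 1180980·x^9 + 2125764·x^11)·Dx + (39368 + 755028·x^2 + 15369750·x^4 + 3887028·x^6 + 314928·x^8 - 1417176·x^10 + 1062882·x^12)·Dx^2 + (20772·x + 1033884·x^3 + 7902360·x^5 + 2624400·x^7 + 1180980·x^9 + 2125764·x^11)·Dx^3 + (370 + 16254·x^2 + 206793·x^4 + 854388·x^6 + 393660·x^8 + 354294·x^10 + 531441·x^12)·Dx^4  (order 4).
h: a_k = 0, -12, 0, 76, 0, -1203/2, …
ICs: h(0) = 0, h′(0) = -12, h′′(0) = 0, h′′′(0) = 456.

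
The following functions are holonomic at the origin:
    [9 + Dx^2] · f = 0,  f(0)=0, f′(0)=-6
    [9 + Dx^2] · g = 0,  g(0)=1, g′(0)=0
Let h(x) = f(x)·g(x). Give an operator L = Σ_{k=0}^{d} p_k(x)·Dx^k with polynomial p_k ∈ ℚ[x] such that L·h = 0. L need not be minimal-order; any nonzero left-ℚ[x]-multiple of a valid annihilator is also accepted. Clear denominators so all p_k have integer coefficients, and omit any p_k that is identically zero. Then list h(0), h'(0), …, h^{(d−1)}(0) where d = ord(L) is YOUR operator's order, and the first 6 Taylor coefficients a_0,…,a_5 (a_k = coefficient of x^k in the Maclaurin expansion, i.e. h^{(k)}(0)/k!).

f: a_k = 0, -6, 0, 9, 0, -81/20, …
g: a_k = 1, 0, -9/2, 0, 27/8, 0, …
Product ⇒ symmetric product L₀, ord ≤ 4.
L = 36·Dx + Dx^3  (order 3).
h: a_k = 0, -6, 0, 36, 0, -324/5, …
ICs: h(0) = 0, h′(0) = -6, h′′(0) = 0.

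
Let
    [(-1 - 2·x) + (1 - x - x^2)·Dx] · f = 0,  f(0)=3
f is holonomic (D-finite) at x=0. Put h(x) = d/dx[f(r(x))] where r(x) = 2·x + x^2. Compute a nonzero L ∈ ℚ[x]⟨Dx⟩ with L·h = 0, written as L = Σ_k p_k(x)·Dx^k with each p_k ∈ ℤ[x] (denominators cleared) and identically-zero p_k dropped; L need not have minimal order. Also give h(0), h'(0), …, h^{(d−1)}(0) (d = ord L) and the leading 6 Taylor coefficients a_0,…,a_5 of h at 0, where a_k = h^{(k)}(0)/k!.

f: a_k = 3, 3, 6, 9, 15, 24, …
Substitute x→r, Dx→(1/r')Dx; clear ⇒ L₀.
Derive L from L₀ (diff closure).
L = (9 + 42·x + 105·x^2 + 164·x^3 + 141·x^4 + 60·x^5 + 10·x^6) + (-1 - 3·x + 9·x^2 + 39·x^3 + 55·x^4 + 39·x^5 + 14·x^6 + 2·x^7)·Dx  (order 1).
h: a_k = 6, 54, 288, 1416, 6510, 28710, …
ICs: h(0) = 6.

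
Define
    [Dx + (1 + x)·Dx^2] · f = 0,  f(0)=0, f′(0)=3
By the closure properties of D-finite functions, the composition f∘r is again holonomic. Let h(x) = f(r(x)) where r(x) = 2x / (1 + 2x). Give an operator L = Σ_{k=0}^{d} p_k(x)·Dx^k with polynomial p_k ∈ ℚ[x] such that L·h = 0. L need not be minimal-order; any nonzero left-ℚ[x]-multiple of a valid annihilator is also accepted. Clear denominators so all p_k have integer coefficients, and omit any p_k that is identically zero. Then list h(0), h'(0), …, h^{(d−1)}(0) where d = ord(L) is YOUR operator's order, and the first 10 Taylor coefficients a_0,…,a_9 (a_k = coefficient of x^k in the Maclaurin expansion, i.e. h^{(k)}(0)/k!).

f: a_k = 0, 3, -3/2, 1, -3/4, 3/5, -1/2, 3/7, -3/8, 1/3, …
Substitute x→r, Dx→(1/r')Dx; clear ⇒ L₀.
L = (6 + 16·x)·Dx + (1 + 6·x + 8·x^2)·Dx^2  (order 2).
h: a_k = 0, 6, -18, 56, -180, 2976/5, -2016, 48768/7, -24480, 261632/3, …
ICs: h(0) = 0, h′(0) = 6.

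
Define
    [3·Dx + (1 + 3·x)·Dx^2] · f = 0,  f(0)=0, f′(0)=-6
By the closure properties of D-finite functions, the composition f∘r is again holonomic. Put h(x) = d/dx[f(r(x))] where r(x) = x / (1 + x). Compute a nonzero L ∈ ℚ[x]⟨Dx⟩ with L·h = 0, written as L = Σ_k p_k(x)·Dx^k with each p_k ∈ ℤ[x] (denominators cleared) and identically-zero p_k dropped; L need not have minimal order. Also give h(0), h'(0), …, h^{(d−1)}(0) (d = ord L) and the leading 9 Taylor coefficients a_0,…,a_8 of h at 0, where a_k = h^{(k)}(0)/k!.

L = (5 + 8·x) + (1 + 5·x + 4·x^2)·Dx  (order 1).
h: a_k = -6, 30, -126, 510, -2046, 8190, -32766, 131070, -524286, …
ICs: h(0) = -6.

f: a_k = 0, -6, 9, -18, 81/2, -486/5, 243, -4374/7, 6561/4, …
Change of var in L_f (x↦r) gives L₀.
Derive L from L₀ (diff closure).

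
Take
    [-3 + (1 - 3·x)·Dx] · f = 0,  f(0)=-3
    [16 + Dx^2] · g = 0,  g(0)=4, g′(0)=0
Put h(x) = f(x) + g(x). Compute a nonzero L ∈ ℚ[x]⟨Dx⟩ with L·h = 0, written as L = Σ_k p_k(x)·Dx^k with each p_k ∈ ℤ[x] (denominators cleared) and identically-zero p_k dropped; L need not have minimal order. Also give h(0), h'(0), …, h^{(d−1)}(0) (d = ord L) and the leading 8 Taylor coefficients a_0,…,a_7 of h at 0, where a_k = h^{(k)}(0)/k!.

L = (1680 - 2304·x + 3456·x^2) + (-272 + 1584·x - 3456·x^2 + 3456·x^3)·Dx + (105 - 144·x + 216·x^2)·Dx^2 + (-17 + 99·x - 216·x^2 + 216·x^3)·Dx^3  (order 3).
h: a_k = 1, -9, -59, -81, -601/3, -729, -99439/45, -6561, …
ICs: h(0) = 1, h′(0) = -9, h′′(0) = -118.

f: a_k = -3, -9, -27, -81, -243, -729, -2187, -6561, …
g: a_k = 4, 0, -32, 0, 128/3, 0, -1024/45, 0, …
h₀=f+g: left-lcm gives L₀, ord ≤ 3.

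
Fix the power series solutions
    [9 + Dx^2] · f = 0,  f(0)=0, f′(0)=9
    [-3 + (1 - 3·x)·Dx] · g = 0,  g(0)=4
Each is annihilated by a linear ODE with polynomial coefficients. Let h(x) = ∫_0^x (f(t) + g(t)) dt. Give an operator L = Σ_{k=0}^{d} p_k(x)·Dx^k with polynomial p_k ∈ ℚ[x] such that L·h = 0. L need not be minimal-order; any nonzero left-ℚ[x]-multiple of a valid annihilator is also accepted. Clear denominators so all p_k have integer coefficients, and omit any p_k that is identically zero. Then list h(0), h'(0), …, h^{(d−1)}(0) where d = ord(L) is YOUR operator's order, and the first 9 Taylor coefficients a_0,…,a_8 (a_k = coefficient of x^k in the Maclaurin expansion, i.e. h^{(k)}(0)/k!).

f: a_k = 0, 9, 0, -27/2, 0, 243/40, 0, -729/560, 0, …
g: a_k = 4, 12, 36, 108, 324, 972, 2916, 8748, 26244, …
Weyl lclm of L_f,L_g ⇒ L₀ (ord ≤ 3).
∫: right-multiply L₀ by Dx.
L = (-63 + 54·x - 81·x^2)·Dx + (9 - 45·x + 81·x^2 - 81·x^3)·Dx^2 + (-7 + 6·x - 9·x^2)·Dx^3 + (1 - 5·x + 9·x^2 - 9·x^3)·Dx^4  (order 4).
h: a_k = 0, 4, 21/2, 12, 189/8, 324/5, 13041/80, 2916/7, 4898151/4480, …
ICs: h(0) = 0, h′(0) = 4, h′′(0) = 21, h′′′(0) = 72.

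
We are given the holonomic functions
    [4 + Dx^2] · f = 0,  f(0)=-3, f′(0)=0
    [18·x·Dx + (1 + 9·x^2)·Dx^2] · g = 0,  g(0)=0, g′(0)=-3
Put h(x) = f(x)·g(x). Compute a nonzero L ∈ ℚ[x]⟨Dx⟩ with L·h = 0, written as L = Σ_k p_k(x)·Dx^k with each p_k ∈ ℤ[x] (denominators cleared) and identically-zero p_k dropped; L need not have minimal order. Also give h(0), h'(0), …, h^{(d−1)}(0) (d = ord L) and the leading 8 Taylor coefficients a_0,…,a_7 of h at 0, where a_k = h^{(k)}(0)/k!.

L = (2080 + 50256·x^2 + 89424·x^4 + 186624·x^6 + 419904·x^8) + (3168·x + 38880·x^3 + 139968·x^5 + 419904·x^7)·Dx + (572 + 13788·x^2 + 33048·x^4 + 93312·x^6 + 209952·x^8)·Dx^2 + (792·x + 9720·x^3 + 34992·x^5 + 104976·x^7)·Dx^3 + (13 + 306·x^2 + 2673·x^4 + 11664·x^6 + 26244·x^8)·Dx^4  (order 4).
h: a_k = 0, 9, 0, -45, 0, 1029/5, 0, -43669/35, …
ICs: h(0) = 0, h′(0) = 9, h′′(0) = 0, h′′′(0) = -270.

f: a_k = -3, 0, 6, 0, -2, 0, 4/15, 0, …
g: a_k = 0, -3, 0, 9, 0, -243/5, 0, 2187/7, …
L₀ := L_f ⊗_s L_g (sym. prod.), ord ≤ 4.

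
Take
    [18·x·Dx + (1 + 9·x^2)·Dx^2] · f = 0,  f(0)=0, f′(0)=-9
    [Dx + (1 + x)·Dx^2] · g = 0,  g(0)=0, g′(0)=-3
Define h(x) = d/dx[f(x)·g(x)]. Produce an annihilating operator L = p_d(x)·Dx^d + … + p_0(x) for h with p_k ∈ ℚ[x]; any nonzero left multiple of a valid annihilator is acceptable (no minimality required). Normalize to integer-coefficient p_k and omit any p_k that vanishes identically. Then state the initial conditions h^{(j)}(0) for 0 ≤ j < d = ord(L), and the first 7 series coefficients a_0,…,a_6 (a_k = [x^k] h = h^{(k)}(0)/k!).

f: a_k = 0, -9, 0, 27, 0, -729/5, 0, …
g: a_k = 0, -3, 3/2, -1, 3/4, -3/5, 1/2, …
h₀=f·g: eliminate ⇒ L₀, order ≤ 2·2.
Differentiate: ansatz ord ≤ ord L₀ ⇒ L.
L = (1368 + 2700·x + 37584·x^2 + 95580·x^3 + 87480·x^4 + 37908·x^5 + 26244·x^7) + (1298 + 9180·x + 54612·x^2 + 194724·x^3 + 324000·x^4 + 271188·x^5 + 102060·x^6 + 78732·x^7 + 91854·x^8)·Dx + (76 + 2848·x + 12096·x^2 + 43992·x^3 + 117288·x^4 + 173016·x^5 + 139968·x^6 + 75816·x^7 + 78732·x^8 + 52488·x^9)·Dx^2 + (37 + 146·x + 901·x^2 + 2808·x^3 + 7362·x^4 + 15228·x^5 + 21546·x^6 + 17496·x^7 + 12393·x^8 + 13122·x^9 + 6561·x^10)·Dx^3  (order 3).
h: a_k = 0, 54, -81/2, -288, 675/4, 12474/5, -28413/20, …
ICs: h(0) = 0, h′(0) = 54, h′′(0) = -81.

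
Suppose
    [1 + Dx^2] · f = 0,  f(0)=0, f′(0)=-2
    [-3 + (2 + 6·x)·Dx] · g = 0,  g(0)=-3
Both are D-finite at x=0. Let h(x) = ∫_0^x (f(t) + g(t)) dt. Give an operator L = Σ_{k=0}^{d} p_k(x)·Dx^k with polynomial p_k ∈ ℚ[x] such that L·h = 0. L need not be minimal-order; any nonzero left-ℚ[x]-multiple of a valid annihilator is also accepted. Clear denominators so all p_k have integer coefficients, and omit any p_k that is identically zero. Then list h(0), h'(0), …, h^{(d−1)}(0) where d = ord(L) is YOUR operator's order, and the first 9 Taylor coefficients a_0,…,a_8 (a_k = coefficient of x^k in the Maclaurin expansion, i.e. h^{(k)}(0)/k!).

L = (-93 - 72·x - 108·x^2)·Dx + (-10 + 18·x + 216·x^2 + 216·x^3)·Dx^2 + (-93 - 72·x - 108·x^2)·Dx^3 + (-10 + 18·x + 216·x^2 + 216·x^3)·Dx^4  (order 4).
h: a_k = 0, -3, -13/4, 9/8, -227/192, 243/128, -76609/23040, 6561/1024, -68201339/5160960, …
ICs: h(0) = 0, h′(0) = -3, h′′(0) = -13/2, h′′′(0) = 27/4.

f: a_k = 0, -2, 0, 1/3, 0, -1/60, 0, 1/2520, 0, …
g: a_k = -3, -9/2, 27/8, -81/16, 1215/128, -5103/256, 45927/1024, -216513/2048, 8444007/32768, …
h₀=f+g: left-lcm gives L₀, ord ≤ 3.
Integrate: L := L₀·Dx.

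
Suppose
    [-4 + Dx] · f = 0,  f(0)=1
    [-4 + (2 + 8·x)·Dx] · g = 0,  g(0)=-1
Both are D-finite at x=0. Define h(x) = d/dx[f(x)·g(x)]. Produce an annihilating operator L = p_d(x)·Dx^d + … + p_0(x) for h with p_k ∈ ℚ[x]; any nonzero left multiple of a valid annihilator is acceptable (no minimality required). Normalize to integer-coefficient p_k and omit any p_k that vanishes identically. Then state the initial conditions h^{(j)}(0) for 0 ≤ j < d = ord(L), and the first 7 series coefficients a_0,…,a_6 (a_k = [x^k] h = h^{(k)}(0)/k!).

L = (14 + 96·x + 128·x^2) + (-3 - 20·x - 32·x^2)·Dx  (order 1).
h: a_k = -6, -28, -68, -88, -428/3, 712/15, -8984/15, …
ICs: h(0) = -6.

f: a_k = 1, 4, 8, 32/3, 32/3, 128/15, 256/45, …
g: a_k = -1, -2, 2, -4, 10, -28, 84, …
h₀=f·g: eliminate ⇒ L₀, order ≤ 1·1.
Derive L from L₀ (diff closure).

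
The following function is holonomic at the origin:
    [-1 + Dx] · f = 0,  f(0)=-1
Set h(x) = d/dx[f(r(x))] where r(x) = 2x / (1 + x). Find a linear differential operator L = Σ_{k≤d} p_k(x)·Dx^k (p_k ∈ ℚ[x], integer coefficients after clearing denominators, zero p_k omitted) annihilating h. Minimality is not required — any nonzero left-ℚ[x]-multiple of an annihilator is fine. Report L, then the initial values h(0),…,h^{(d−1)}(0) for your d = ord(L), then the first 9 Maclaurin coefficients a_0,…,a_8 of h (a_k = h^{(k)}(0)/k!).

f: a_k = -1, -1, -1/2, -1/6, -1/24, -1/120, -1/720, -1/5040, -1/40320, …
f∘r: x↦r, Dx↦Dx/r' in L_f ⇒ L₀.
Differentiate: ansatz ord ≤ ord L₀ ⇒ L.
L = -2·x + (-1 - 2·x - x^2)·Dx  (order 1).
h: a_k = -2, 0, 2, -8/3, 2, -8/15, -10/9, 256/105, -142/45, …
ICs: h(0) = -2.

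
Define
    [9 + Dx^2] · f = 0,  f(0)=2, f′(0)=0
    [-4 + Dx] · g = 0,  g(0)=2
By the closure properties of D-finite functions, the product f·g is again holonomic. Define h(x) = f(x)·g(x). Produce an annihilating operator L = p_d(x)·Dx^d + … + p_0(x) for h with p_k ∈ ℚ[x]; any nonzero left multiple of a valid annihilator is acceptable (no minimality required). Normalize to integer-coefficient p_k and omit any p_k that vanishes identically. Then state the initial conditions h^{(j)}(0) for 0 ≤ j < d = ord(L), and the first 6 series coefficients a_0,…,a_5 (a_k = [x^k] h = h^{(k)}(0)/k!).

L = 25 - 8·Dx + Dx^2  (order 2).
h: a_k = 4, 16, 14, -88/3, -527/6, -1558/15, …
ICs: h(0) = 4, h′(0) = 16.

f: a_k = 2, 0, -9, 0, 27/4, 0, …
g: a_k = 2, 8, 16, 64/3, 64/3, 256/15, …
h₀=f·g: eliminate ⇒ L₀, order ≤ 2·1.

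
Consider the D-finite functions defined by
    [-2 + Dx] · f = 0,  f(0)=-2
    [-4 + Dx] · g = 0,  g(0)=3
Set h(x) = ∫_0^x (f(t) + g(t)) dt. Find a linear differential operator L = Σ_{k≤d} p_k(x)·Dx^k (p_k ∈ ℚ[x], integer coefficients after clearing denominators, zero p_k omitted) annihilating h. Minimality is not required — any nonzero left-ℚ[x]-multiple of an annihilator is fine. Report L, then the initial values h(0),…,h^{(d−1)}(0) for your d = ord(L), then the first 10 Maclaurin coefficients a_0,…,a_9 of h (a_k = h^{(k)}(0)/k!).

f: a_k = -2, -4, -4, -8/3, -4/3, -8/15, -8/45, -16/315, -4/315, -8/2835, …
g: a_k = 3, 12, 24, 32, 32, 128/5, 256/15, 1024/105, 512/105, 2048/945, …
h₀=f+g: left-lcm gives L₀, ord ≤ 2.
Integrate: L := L₀·Dx.
L = 8·Dx - 6·Dx^2 + Dx^3  (order 3).
h: a_k = 0, 1, 4, 20/3, 22/3, 92/15, 188/45, 152/63, 382/315, 1532/2835, …
ICs: h(0) = 0, h′(0) = 1, h′′(0) = 8.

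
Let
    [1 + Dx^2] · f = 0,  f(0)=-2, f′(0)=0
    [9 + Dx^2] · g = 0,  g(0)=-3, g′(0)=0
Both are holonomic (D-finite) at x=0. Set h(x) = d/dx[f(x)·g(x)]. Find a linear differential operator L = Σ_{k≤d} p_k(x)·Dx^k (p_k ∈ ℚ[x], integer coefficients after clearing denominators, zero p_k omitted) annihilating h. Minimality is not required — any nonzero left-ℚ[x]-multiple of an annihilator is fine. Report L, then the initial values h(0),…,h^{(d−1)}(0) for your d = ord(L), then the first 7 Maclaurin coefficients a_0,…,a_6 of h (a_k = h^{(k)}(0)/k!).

f: a_k = -2, 0, 1, 0, -1/12, 0, 1/360, …
g: a_k = -3, 0, 27/2, 0, -81/8, 0, 243/80, …
f·g: L₀ = L_f ⊗_s L_g, ord ≤ 2·2.
Differentiate: ansatz ord ≤ ord L₀ ⇒ L.
L = 64 + 20·Dx^2 + Dx^4  (order 4).
h: a_k = 0, -60, 0, 136, 0, -104, 0, …
ICs: h(0) = 0, h′(0) = -60, h′′(0) = 0, h′′′(0) = 816.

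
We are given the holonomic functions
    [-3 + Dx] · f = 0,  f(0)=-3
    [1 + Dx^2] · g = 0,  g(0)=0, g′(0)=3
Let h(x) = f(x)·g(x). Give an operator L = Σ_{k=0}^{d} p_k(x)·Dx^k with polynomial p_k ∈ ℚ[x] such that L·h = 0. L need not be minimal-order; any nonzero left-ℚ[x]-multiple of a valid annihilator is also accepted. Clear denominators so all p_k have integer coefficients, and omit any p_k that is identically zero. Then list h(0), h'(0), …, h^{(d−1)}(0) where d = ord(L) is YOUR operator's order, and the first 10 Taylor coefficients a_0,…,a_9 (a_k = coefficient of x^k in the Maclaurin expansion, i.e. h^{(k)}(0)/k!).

L = 10 - 6·Dx + Dx^2  (order 2).
h: a_k = 0, -9, -27, -39, -36, -237/10, -117/10, -307/70, -6/5, -481/2520, …
ICs: h(0) = 0, h′(0) = -9.

f: a_k = -3, -9, -27/2, -27/2, -81/8, -243/40, -243/80, -729/560, -2187/4480, -729/4480, …
g: a_k = 0, 3, 0, -1/2, 0, 1/40, 0, -1/1680, 0, 1/120960, …
Sym-product of L_f,L_g gives L₀ (≤ ord 2).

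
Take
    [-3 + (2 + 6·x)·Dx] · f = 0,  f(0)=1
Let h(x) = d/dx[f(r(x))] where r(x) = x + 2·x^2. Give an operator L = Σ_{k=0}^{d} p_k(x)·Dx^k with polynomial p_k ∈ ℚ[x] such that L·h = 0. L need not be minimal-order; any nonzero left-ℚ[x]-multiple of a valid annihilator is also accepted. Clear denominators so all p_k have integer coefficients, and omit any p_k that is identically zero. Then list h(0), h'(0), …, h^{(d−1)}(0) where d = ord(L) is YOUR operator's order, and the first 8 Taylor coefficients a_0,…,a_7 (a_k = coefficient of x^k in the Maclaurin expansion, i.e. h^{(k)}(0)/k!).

L = 5 + (-2 - 14·x - 36·x^2 - 48·x^3)·Dx  (order 1).
h: a_k = 3/2, 15/4, -135/16, 315/32, 2025/256, -33615/512, 292005/2048, -282285/4096, …
ICs: h(0) = 3/2.

f: a_k = 1, 3/2, -9/8, 27/16, -405/128, 1701/256, -15309/1024, 72171/2048, …
f∘r: x↦r, Dx↦Dx/r' in L_f ⇒ L₀.
Derive L from L₀ (diff closure).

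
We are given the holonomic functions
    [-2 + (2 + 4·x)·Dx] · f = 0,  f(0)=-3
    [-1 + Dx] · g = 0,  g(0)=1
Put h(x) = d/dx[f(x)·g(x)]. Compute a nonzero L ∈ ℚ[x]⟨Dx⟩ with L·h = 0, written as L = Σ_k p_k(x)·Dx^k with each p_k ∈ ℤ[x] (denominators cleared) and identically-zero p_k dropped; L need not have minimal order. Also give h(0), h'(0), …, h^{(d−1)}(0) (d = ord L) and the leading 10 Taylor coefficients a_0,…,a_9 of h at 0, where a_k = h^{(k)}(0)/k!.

L = (1 + 4·x + 2·x^2) + (-1 - 3·x - 2·x^2)·Dx  (order 1).
h: a_k = -6, -6, -6, 2, -7, 61/5, -347/15, 4591/105, -34913/420, 599927/3780, …
ICs: h(0) = -6.

f: a_k = -3, -3, 3/2, -3/2, 15/8, -21/8, 63/16, -99/16, 1287/128, -2145/128, …
g: a_k = 1, 1, 1/2, 1/6, 1/24, 1/120, 1/720, 1/5040, 1/40320, 1/362880, …
Product ⇒ symmetric product L₀, ord ≤ 1.
h₀' ⇒ L via d/dx closure of L₀.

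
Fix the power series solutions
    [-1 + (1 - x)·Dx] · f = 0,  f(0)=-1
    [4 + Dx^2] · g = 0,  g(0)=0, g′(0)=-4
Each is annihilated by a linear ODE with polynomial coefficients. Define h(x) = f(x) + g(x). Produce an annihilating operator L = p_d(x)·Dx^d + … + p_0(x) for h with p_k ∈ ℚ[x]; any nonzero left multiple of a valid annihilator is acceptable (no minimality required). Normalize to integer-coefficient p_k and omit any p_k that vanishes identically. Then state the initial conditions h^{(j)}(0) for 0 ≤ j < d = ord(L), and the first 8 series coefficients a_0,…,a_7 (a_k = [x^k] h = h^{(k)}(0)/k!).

f: a_k = -1, -1, -1, -1, -1, -1, -1, -1, …
g: a_k = 0, -4, 0, 8/3, 0, -8/15, 0, 16/315, …
Sum ⇒ L₀ = lclm(L_f,L_g) in ℚ(x)⟨Dx⟩.
L = (20 - 16·x + 8·x^2) + (-12 + 28·x - 24·x^2 + 8·x^3)·Dx + (5 - 4·x + 2·x^2)·Dx^2 + (-3 + 7·x - 6·x^2 + 2·x^3)·Dx^3  (order 3).
h: a_k = -1, -5, -1, 5/3, -1, -23/15, -1, -299/315, …
ICs: h(0) = -1, h′(0) = -5, h′′(0) = -2.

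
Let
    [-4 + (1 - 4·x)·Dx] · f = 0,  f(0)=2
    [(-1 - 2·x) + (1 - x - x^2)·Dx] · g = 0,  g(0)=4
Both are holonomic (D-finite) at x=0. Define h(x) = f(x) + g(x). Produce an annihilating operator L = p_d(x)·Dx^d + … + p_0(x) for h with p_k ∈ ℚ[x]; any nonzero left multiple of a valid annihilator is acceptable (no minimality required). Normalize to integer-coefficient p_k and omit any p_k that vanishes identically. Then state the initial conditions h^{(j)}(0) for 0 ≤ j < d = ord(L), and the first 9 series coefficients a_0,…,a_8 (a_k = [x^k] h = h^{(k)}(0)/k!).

L = (-16 - 72·x + 24·x^2 - 32·x^3) + (28 - 38·x - 54·x^2 + 16·x^3 - 64·x^4)·Dx + (-3 + 17·x - 23·x^2 + 14·x^3 - 4·x^4 - 16·x^5)·Dx^2  (order 2).
h: a_k = 6, 12, 40, 140, 532, 2080, 8244, 32852, 131208, …
ICs: h(0) = 6, h′(0) = 12.

f: a_k = 2, 8, 32, 128, 512, 2048, 8192, 32768, 131072, …
g: a_k = 4, 4, 8, 12, 20, 32, 52, 84, 136, …
h₀=f+g: left-lcm gives L₀, ord ≤ 2.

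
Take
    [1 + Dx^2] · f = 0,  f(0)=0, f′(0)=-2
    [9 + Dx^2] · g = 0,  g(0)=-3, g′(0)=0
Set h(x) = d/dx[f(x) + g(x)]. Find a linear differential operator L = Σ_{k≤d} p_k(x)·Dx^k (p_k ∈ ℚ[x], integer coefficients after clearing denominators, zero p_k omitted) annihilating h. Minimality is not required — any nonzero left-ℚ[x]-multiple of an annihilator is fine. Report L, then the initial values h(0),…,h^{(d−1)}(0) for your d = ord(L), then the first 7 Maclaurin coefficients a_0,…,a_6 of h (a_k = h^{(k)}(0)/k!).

f: a_k = 0, -2, 0, 1/3, 0, -1/60, 0, …
g: a_k = -3, 0, 27/2, 0, -81/8, 0, 243/80, …
Weyl lclm of L_f,L_g ⇒ L₀ (ord ≤ 4).
Differentiate: ansatz ord ≤ ord L₀ ⇒ L.
L = 9 + 10·Dx^2 + Dx^4  (order 4).
h: a_k = -2, 27, 1, -81/2, -1/12, 729/40, 1/360, …
ICs: h(0) = -2, h′(0) = 27, h′′(0) = 2, h′′′(0) = -243.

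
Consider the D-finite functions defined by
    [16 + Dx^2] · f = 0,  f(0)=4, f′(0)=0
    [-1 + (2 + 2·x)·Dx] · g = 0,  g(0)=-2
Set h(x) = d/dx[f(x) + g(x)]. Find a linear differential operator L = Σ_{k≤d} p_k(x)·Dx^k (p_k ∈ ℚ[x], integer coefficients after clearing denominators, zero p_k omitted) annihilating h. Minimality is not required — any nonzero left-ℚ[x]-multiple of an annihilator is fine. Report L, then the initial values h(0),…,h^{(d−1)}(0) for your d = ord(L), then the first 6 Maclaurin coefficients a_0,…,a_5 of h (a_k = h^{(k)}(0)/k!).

f: a_k = 4, 0, -32, 0, 128/3, 0, …
g: a_k = -2, -1, 1/4, -1/8, 5/64, -7/128, …
Weyl lclm of L_f,L_g ⇒ L₀ (ord ≤ 3).
Differentiate: ansatz ord ≤ ord L₀ ⇒ L.
L = (-1264 - 2048·x - 1024·x^2) + (-2144 - 6240·x - 6144·x^2 - 2048·x^3)·Dx + (-79 - 128·x - 64·x^2)·Dx^2 + (-134 - 390·x - 384·x^2 - 128·x^3)·Dx^3  (order 3).
h: a_k = -1, -127/2, -3/8, 8207/48, -35/128, -523343/3840, …
ICs: h(0) = -1, h′(0) = -127/2, h′′(0) = -3/4.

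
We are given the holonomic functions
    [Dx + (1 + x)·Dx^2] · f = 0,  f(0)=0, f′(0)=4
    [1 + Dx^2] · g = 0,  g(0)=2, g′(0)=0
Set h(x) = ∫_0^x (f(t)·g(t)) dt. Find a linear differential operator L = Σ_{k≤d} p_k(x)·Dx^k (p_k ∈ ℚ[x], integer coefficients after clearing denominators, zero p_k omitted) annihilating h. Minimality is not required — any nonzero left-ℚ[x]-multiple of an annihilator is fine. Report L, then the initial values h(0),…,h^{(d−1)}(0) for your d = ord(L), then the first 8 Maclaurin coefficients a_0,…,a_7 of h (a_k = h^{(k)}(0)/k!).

f: a_k = 0, 4, -2, 4/3, -1, 4/5, -2/3, 4/7, …
g: a_k = 2, 0, -1, 0, 1/12, 0, -1/360, 0, …
f·g: L₀ = L_f ⊗_s L_g, ord ≤ 2·2.
∫: right-multiply L₀ by Dx.
L = (-3 + 6·x + 19·x^2 + 16·x^3 + 4·x^4)·Dx + (4 + 20·x + 24·x^2 + 8·x^3)·Dx^2 + (20·x + 42·x^2 + 32·x^3 + 8·x^4)·Dx^3 + (4 + 20·x + 24·x^2 + 8·x^3)·Dx^4 + (3 + 14·x + 23·x^2 + 16·x^3 + 4·x^4)·Dx^5  (order 5).
h: a_k = 0, 0, 4, -4/3, -1/3, 0, 1/10, -1/14, …
ICs: h(0) = 0, h′(0) = 0, h′′(0) = 8, h′′′(0) = -8, h′′′′(0) = -8.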